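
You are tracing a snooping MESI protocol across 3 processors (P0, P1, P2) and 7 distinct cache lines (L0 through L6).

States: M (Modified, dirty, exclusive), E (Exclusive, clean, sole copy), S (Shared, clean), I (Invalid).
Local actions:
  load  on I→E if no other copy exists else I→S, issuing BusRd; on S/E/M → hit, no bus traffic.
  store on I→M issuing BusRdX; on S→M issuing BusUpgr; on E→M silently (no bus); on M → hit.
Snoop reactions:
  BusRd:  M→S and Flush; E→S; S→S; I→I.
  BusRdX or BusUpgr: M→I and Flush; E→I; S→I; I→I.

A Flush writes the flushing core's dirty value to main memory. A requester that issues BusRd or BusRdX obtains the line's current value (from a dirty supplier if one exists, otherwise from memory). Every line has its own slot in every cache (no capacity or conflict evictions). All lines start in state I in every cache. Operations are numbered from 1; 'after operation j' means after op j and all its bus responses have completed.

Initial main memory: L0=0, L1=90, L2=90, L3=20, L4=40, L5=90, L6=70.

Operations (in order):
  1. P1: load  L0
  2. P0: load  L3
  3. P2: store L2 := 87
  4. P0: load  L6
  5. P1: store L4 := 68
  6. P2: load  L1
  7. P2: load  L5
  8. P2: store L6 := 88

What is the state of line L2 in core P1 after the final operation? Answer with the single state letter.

state = I

step 1: P1: load  L0  ⟶  IEI  (L0)  txn=BusRd  M[L0]=0
step 2: P0: load  L3  ⟶  EII  (L3)  txn=BusRd  M[L3]=20
step 3: P2: store L2 := 87  ⟶  IIM  (L2)  txn=BusRdX  M[L2]=90
step 4: P0: load  L6  ⟶  EII  (L6)  txn=BusRd  M[L6]=70
step 5: P1: store L4 := 68  ⟶  IMI  (L4)  txn=BusRdX  M[L4]=40
step 6: P2: load  L1  ⟶  IIE  (L1)  txn=BusRd  M[L1]=90
step 7: P2: load  L5  ⟶  IIE  (L5)  txn=BusRd  M[L5]=90
step 8: P2: store L6 := 88  ⟶  IIM  (L6)  txn=BusRdX  M[L6]=70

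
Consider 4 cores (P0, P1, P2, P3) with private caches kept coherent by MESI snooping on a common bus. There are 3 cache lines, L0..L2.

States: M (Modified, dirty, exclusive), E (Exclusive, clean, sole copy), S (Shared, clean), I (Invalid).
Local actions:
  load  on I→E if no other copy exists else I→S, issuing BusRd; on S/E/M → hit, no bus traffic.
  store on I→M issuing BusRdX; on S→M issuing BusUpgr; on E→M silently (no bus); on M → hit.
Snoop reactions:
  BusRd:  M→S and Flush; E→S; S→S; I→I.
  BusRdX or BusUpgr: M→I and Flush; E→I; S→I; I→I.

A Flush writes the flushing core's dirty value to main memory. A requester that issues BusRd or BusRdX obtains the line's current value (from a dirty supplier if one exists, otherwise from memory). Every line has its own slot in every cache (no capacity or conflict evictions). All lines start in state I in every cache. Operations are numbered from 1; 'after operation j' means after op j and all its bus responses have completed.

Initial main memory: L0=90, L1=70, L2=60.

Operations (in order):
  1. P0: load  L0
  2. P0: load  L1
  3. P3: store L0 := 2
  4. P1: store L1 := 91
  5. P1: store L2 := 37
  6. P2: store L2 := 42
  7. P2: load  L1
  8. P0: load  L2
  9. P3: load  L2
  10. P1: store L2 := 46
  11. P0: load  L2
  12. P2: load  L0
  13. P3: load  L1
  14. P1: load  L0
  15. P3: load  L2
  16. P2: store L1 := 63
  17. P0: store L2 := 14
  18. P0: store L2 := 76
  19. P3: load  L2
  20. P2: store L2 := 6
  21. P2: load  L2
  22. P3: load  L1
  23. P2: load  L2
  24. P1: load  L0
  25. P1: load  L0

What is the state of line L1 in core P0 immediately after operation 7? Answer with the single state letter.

state = I

1. P0: load  L0  bus=[BusRd]  L0: P0=E P1=I P2=I P3=I  mem[L0]=90
2. P0: load  L1  bus=[BusRd]  L1: P0=E P1=I P2=I P3=I  mem[L1]=70
3. P3: store L0 := 2  bus=[BusRdX]  L0: P0=I P1=I P2=I P3=M  mem[L0]=90
4. P1: store L1 := 91  bus=[BusRdX]  L1: P0=I P1=M P2=I P3=I  mem[L1]=70
5. P1: store L2 := 37  bus=[BusRdX]  L2: P0=I P1=M P2=I P3=I  mem[L2]=60
6. P2: store L2 := 42  bus=[BusRdX,Flush]  L2: P0=I P1=I P2=M P3=I  mem[L2]=37
7. P2: load  L1  bus=[BusRd,Flush]  L1: P0=I P1=S P2=S P3=I  mem[L1]=91
8. P0: load  L2  bus=[BusRd,Flush]  L2: P0=S P1=I P2=S P3=I  mem[L2]=42
9. P3: load  L2  bus=[BusRd]  L2: P0=S P1=I P2=S P3=S  mem[L2]=42
10. P1: store L2 := 46  bus=[BusRdX]  L2: P0=I P1=M P2=I P3=I  mem[L2]=42
11. P0: load  L2  bus=[BusRd,Flush]  L2: P0=S P1=S P2=I P3=I  mem[L2]=46
12. P2: load  L0  bus=[BusRd,Flush]  L0: P0=I P1=I P2=S P3=S  mem[L0]=2
13. P3: load  L1  bus=[BusRd]  L1: P0=I P1=S P2=S P3=S  mem[L1]=91
14. P1: load  L0  bus=[BusRd]  L0: P0=I P1=S P2=S P3=S  mem[L0]=2
15. P3: load  L2  bus=[BusRd]  L2: P0=S P1=S P2=I P3=S  mem[L2]=46
16. P2: store L1 := 63  bus=[BusUpgr]  L1: P0=I P1=I P2=M P3=I  mem[L1]=91
17. P0: store L2 := 14  bus=[BusUpgr]  L2: P0=M P1=I P2=I P3=I  mem[L2]=46
18. P0: store L2 := 76  bus=[-]  L2: P0=M P1=I P2=I P3=I  mem[L2]=46
19. P3: load  L2  bus=[BusRd,Flush]  L2: P0=S P1=I P2=I P3=S  mem[L2]=76
20. P2: store L2 := 6  bus=[BusRdX]  L2: P0=I P1=I P2=M P3=I  mem[L2]=76
21. P2: load  L2  bus=[-]  L2: P0=I P1=I P2=M P3=I  mem[L2]=76
22. P3: load  L1  bus=[BusRd,Flush]  L1: P0=I P1=I P2=S P3=S  mem[L1]=63
23. P2: load  L2  bus=[-]  L2: P0=I P1=I P2=M P3=I  mem[L2]=76
24. P1: load  L0  bus=[-]  L0: P0=I P1=S P2=S P3=S  mem[L0]=2
25. P1: load  L0  bus=[-]  L0: P0=I P1=S P2=S P3=S  mem[L0]=2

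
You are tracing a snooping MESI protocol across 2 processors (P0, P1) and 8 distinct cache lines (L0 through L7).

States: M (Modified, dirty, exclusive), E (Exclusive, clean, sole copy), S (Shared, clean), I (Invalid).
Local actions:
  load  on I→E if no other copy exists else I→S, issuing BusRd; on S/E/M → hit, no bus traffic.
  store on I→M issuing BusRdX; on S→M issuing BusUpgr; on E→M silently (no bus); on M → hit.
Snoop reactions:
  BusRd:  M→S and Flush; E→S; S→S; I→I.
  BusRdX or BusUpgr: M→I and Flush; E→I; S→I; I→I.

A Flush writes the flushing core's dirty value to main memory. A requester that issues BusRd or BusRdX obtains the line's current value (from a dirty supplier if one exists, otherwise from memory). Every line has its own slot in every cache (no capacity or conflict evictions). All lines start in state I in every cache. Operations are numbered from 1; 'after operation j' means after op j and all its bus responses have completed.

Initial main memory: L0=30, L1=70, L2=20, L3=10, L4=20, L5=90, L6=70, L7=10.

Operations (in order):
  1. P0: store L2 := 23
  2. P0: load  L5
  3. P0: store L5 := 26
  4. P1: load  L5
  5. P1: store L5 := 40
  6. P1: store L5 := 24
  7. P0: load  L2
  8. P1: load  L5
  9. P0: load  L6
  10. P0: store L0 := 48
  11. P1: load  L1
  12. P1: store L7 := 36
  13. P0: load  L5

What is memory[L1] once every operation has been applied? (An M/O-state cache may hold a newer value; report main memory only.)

  op1 P0: store L2 := 23 → M/I on L2; bus BusRdX; mem=20
  op2 P0: load  L5 → E/I on L5; bus BusRd; mem=90
  op3 P0: store L5 := 26 → M/I on L5; bus (none); mem=90
  op4 P1: load  L5 → S/S on L5; bus BusRd Flush; mem=26
  op5 P1: store L5 := 40 → I/M on L5; bus BusUpgr; mem=26
  op6 P1: store L5 := 24 → I/M on L5; bus (none); mem=26
  op7 P0: load  L2 → M/I on L2; bus (none); mem=20
  op8 P1: load  L5 → I/M on L5; bus (none); mem=26
  op9 P0: load  L6 → E/I on L6; bus BusRd; mem=70
  op10 P0: store L0 := 48 → M/I on L0; bus BusRdX; mem=30
  op11 P1: load  L1 → I/E on L1; bus BusRd; mem=70
  op12 P1: store L7 := 36 → I/M on L7; bus BusRdX; mem=10
  op13 P0: load  L5 → S/S on L5; bus BusRd Flush; mem=24

memory[L1] = 70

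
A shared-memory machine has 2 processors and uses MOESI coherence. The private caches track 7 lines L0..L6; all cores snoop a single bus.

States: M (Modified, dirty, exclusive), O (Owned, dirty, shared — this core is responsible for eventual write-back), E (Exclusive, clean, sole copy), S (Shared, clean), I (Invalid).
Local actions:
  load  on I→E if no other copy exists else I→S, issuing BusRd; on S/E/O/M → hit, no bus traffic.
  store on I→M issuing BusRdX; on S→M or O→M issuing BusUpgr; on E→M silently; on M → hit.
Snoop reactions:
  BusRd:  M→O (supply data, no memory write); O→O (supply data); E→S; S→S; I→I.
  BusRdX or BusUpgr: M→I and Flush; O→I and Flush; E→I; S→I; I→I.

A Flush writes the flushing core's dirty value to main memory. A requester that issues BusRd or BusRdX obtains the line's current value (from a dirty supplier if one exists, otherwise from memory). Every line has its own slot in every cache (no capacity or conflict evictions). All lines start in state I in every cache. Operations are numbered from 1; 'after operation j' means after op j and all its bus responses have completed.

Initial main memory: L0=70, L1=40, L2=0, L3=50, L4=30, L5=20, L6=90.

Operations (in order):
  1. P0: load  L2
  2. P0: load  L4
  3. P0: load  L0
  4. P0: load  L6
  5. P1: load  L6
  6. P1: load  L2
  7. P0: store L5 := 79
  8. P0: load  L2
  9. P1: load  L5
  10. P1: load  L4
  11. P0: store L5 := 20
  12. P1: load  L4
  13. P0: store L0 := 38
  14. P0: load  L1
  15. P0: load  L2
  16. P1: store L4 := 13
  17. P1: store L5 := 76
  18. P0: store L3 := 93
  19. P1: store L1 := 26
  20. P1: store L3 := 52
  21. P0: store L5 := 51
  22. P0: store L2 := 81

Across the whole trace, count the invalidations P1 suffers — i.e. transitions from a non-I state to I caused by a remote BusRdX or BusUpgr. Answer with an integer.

[1] P0: load  L2 | P0:E(0), P1:I | bus: BusRd
[2] P0: load  L4 | P0:E(30), P1:I | bus: BusRd
[3] P0: load  L0 | P0:E(70), P1:I | bus: BusRd
[4] P0: load  L6 | P0:E(90), P1:I | bus: BusRd
[5] P1: load  L6 | P0:S(90), P1:S(90) | bus: BusRd
[6] P1: load  L2 | P0:S(0), P1:S(0) | bus: BusRd
[7] P0: store L5 := 79 | P0:M(79), P1:I | bus: BusRdX
[8] P0: load  L2 | P0:S(0), P1:S(0) | bus: none
[9] P1: load  L5 | P0:O(79), P1:S(79) | bus: BusRd
[10] P1: load  L4 | P0:S(30), P1:S(30) | bus: BusRd
[11] P0: store L5 := 20 | P0:M(20), P1:I | bus: BusUpgr
[12] P1: load  L4 | P0:S(30), P1:S(30) | bus: none
[13] P0: store L0 := 38 | P0:M(38), P1:I | bus: none
[14] P0: load  L1 | P0:E(40), P1:I | bus: BusRd
[15] P0: load  L2 | P0:S(0), P1:S(0) | bus: none
[16] P1: store L4 := 13 | P0:I, P1:M(13) | bus: BusUpgr
[17] P1: store L5 := 76 | P0:I, P1:M(76) | bus: BusRdX,Flush
[18] P0: store L3 := 93 | P0:M(93), P1:I | bus: BusRdX
[19] P1: store L1 := 26 | P0:I, P1:M(26) | bus: BusRdX
[20] P1: store L3 := 52 | P0:I, P1:M(52) | bus: BusRdX,Flush
[21] P0: store L5 := 51 | P0:M(51), P1:I | bus: BusRdX,Flush
[22] P0: store L2 := 81 | P0:M(81), P1:I | bus: BusUpgr

invalidations = 3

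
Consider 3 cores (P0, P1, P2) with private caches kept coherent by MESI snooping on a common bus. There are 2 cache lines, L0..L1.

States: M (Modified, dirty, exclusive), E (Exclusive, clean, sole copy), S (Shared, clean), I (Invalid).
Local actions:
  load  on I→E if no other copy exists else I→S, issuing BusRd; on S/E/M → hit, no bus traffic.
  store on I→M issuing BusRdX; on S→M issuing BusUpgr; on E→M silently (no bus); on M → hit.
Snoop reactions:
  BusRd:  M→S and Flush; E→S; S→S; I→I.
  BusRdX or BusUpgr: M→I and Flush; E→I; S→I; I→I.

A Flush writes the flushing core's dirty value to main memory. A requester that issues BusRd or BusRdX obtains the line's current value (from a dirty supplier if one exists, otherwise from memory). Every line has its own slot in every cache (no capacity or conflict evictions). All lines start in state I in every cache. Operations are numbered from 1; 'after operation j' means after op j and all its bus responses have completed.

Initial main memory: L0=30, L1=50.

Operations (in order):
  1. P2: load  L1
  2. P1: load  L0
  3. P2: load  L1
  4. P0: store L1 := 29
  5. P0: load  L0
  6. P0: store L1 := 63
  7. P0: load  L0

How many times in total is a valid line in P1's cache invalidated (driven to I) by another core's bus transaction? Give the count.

[1] P2: load  L1 | P0:I, P1:I, P2:E(50) | bus: BusRd
[2] P1: load  L0 | P0:I, P1:E(30), P2:I | bus: BusRd
[3] P2: load  L1 | P0:I, P1:I, P2:E(50) | bus: none
[4] P0: store L1 := 29 | P0:M(29), P1:I, P2:I | bus: BusRdX
[5] P0: load  L0 | P0:S(30), P1:S(30), P2:I | bus: BusRd
[6] P0: store L1 := 63 | P0:M(63), P1:I, P2:I | bus: none
[7] P0: load  L0 | P0:S(30), P1:S(30), P2:I | bus: none

invalidations = 0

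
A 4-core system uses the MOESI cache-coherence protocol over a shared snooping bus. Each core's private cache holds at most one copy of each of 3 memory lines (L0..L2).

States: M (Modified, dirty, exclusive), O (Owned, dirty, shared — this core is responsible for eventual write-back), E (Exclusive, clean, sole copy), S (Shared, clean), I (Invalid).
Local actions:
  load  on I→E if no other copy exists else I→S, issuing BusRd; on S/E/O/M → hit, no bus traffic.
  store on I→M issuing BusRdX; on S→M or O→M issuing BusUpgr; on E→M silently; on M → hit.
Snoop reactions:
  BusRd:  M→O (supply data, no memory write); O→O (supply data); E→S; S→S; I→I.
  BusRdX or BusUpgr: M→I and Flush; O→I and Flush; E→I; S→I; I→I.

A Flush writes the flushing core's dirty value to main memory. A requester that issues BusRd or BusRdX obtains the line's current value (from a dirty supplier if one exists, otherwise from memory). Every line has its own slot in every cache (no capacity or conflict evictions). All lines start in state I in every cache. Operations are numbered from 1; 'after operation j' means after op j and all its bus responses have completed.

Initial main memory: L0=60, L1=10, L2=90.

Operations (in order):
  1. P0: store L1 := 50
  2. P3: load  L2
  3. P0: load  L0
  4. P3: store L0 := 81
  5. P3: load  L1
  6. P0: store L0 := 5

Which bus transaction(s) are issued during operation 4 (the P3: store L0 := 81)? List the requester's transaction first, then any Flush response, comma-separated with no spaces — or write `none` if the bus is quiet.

  op1 P0: store L1 := 50 → M/I/I/I on L1; bus BusRdX; mem=10
  op2 P3: load  L2 → I/I/I/E on L2; bus BusRd; mem=90
  op3 P0: load  L0 → E/I/I/I on L0; bus BusRd; mem=60
  op4 P3: store L0 := 81 → I/I/I/M on L0; bus BusRdX; mem=60
  op5 P3: load  L1 → O/I/I/S on L1; bus BusRd; mem=10
  op6 P0: store L0 := 5 → M/I/I/I on L0; bus BusRdX Flush; mem=81

bus = BusRdX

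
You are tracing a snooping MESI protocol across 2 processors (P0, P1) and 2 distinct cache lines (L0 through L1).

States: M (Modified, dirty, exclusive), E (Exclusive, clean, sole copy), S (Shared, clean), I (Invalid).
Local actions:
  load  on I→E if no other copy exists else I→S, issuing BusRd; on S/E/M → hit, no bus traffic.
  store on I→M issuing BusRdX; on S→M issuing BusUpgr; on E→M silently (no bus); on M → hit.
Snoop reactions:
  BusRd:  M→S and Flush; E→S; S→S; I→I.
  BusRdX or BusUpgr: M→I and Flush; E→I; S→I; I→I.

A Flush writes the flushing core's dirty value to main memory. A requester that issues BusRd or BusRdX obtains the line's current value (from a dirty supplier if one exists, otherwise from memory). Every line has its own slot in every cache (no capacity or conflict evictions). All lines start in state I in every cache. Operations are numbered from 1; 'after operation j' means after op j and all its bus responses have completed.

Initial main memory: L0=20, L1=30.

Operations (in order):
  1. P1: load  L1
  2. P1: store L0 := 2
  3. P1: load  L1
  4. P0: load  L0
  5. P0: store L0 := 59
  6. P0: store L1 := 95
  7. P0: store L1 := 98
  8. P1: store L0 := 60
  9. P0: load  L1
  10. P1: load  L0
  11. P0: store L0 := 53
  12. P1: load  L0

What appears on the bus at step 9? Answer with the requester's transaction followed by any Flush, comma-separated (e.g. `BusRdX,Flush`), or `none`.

bus = none

  op1 P1: load  L1 → I/E on L1; bus BusRd; mem=30
  op2 P1: store L0 := 2 → I/M on L0; bus BusRdX; mem=20
  op3 P1: load  L1 → I/E on L1; bus (none); mem=30
  op4 P0: load  L0 → S/S on L0; bus BusRd Flush; mem=2
  op5 P0: store L0 := 59 → M/I on L0; bus BusUpgr; mem=2
  op6 P0: store L1 := 95 → M/I on L1; bus BusRdX; mem=30
  op7 P0: store L1 := 98 → M/I on L1; bus (none); mem=30
  op8 P1: store L0 := 60 → I/M on L0; bus BusRdX Flush; mem=59
  op9 P0: load  L1 → M/I on L1; bus (none); mem=30
  op10 P1: load  L0 → I/M on L0; bus (none); mem=59
  op11 P0: store L0 := 53 → M/I on L0; bus BusRdX Flush; mem=60
  op12 P1: load  L0 → S/S on L0; bus BusRd Flush; mem=53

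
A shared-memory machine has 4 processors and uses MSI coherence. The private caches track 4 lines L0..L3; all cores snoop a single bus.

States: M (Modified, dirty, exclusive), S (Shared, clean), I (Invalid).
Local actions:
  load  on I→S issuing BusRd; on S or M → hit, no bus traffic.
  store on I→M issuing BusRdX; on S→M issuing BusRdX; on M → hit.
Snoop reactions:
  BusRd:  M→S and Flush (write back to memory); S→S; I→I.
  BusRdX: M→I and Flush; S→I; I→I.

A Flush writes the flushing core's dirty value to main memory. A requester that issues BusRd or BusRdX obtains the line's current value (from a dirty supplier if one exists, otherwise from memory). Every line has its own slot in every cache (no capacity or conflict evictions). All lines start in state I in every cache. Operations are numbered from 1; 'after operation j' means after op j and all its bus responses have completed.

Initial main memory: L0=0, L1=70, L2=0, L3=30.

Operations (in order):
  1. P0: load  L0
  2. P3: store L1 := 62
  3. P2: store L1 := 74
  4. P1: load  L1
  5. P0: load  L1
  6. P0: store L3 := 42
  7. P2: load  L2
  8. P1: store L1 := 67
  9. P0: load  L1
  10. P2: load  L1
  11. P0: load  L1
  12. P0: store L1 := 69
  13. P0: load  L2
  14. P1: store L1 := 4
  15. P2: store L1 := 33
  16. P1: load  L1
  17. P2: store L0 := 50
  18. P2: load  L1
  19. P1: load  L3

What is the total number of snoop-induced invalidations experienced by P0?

1. P0: load  L0  bus=[BusRd]  L0: P0=S P1=I P2=I P3=I  mem[L0]=0
2. P3: store L1 := 62  bus=[BusRdX]  L1: P0=I P1=I P2=I P3=M  mem[L1]=70
3. P2: store L1 := 74  bus=[BusRdX,Flush]  L1: P0=I P1=I P2=M P3=I  mem[L1]=62
4. P1: load  L1  bus=[BusRd,Flush]  L1: P0=I P1=S P2=S P3=I  mem[L1]=74
5. P0: load  L1  bus=[BusRd]  L1: P0=S P1=S P2=S P3=I  mem[L1]=74
6. P0: store L3 := 42  bus=[BusRdX]  L3: P0=M P1=I P2=I P3=I  mem[L3]=30
7. P2: load  L2  bus=[BusRd]  L2: P0=I P1=I P2=S P3=I  mem[L2]=0
8. P1: store L1 := 67  bus=[BusRdX]  L1: P0=I P1=M P2=I P3=I  mem[L1]=74
9. P0: load  L1  bus=[BusRd,Flush]  L1: P0=S P1=S P2=I P3=I  mem[L1]=67
10. P2: load  L1  bus=[BusRd]  L1: P0=S P1=S P2=S P3=I  mem[L1]=67
11. P0: load  L1  bus=[-]  L1: P0=S P1=S P2=S P3=I  mem[L1]=67
12. P0: store L1 := 69  bus=[BusRdX]  L1: P0=M P1=I P2=I P3=I  mem[L1]=67
13. P0: load  L2  bus=[BusRd]  L2: P0=S P1=I P2=S P3=I  mem[L2]=0
14. P1: store L1 := 4  bus=[BusRdX,Flush]  L1: P0=I P1=M P2=I P3=I  mem[L1]=69
15. P2: store L1 := 33  bus=[BusRdX,Flush]  L1: P0=I P1=I P2=M P3=I  mem[L1]=4
16. P1: load  L1  bus=[BusRd,Flush]  L1: P0=I P1=S P2=S P3=I  mem[L1]=33
17. P2: store L0 := 50  bus=[BusRdX]  L0: P0=I P1=I P2=M P3=I  mem[L0]=0
18. P2: load  L1  bus=[-]  L1: P0=I P1=S P2=S P3=I  mem[L1]=33
19. P1: load  L3  bus=[BusRd,Flush]  L3: P0=S P1=S P2=I P3=I  mem[L3]=42

invalidations = 3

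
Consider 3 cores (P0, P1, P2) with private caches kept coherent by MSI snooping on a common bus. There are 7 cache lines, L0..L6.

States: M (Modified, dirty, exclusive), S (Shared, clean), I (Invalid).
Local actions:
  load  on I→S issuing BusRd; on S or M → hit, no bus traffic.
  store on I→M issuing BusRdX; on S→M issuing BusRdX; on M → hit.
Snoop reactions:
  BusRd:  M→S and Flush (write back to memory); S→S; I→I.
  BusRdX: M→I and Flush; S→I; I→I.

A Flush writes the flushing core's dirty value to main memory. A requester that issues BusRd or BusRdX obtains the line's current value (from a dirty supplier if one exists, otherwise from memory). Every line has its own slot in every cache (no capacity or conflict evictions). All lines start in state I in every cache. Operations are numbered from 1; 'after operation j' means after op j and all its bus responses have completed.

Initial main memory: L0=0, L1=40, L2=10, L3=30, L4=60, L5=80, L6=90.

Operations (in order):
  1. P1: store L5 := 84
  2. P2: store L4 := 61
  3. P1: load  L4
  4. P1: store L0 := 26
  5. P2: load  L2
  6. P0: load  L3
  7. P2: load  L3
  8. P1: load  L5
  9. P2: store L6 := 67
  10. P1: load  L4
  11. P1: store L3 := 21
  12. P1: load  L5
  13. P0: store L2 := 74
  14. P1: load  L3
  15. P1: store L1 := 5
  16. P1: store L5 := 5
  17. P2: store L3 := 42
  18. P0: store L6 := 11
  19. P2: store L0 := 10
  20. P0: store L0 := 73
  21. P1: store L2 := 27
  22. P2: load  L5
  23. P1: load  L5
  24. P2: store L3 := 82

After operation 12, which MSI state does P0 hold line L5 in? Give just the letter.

1. P1: store L5 := 84  bus=[BusRdX]  L5: P0=I P1=M P2=I  mem[L5]=80
2. P2: store L4 := 61  bus=[BusRdX]  L4: P0=I P1=I P2=M  mem[L4]=60
3. P1: load  L4  bus=[BusRd,Flush]  L4: P0=I P1=S P2=S  mem[L4]=61
4. P1: store L0 := 26  bus=[BusRdX]  L0: P0=I P1=M P2=I  mem[L0]=0
5. P2: load  L2  bus=[BusRd]  L2: P0=I P1=I P2=S  mem[L2]=10
6. P0: load  L3  bus=[BusRd]  L3: P0=S P1=I P2=I  mem[L3]=30
7. P2: load  L3  bus=[BusRd]  L3: P0=S P1=I P2=S  mem[L3]=30
8. P1: load  L5  bus=[-]  L5: P0=I P1=M P2=I  mem[L5]=80
9. P2: store L6 := 67  bus=[BusRdX]  L6: P0=I P1=I P2=M  mem[L6]=90
10. P1: load  L4  bus=[-]  L4: P0=I P1=S P2=S  mem[L4]=61
11. P1: store L3 := 21  bus=[BusRdX]  L3: P0=I P1=M P2=I  mem[L3]=30
12. P1: load  L5  bus=[-]  L5: P0=I P1=M P2=I  mem[L5]=80
13. P0: store L2 := 74  bus=[BusRdX]  L2: P0=M P1=I P2=I  mem[L2]=10
14. P1: load  L3  bus=[-]  L3: P0=I P1=M P2=I  mem[L3]=30
15. P1: store L1 := 5  bus=[BusRdX]  L1: P0=I P1=M P2=I  mem[L1]=40
16. P1: store L5 := 5  bus=[-]  L5: P0=I P1=M P2=I  mem[L5]=80
17. P2: store L3 := 42  bus=[BusRdX,Flush]  L3: P0=I P1=I P2=M  mem[L3]=21
18. P0: store L6 := 11  bus=[BusRdX,Flush]  L6: P0=M P1=I P2=I  mem[L6]=67
19. P2: store L0 := 10  bus=[BusRdX,Flush]  L0: P0=I P1=I P2=M  mem[L0]=26
20. P0: store L0 := 73  bus=[BusRdX,Flush]  L0: P0=M P1=I P2=I  mem[L0]=10
21. P1: store L2 := 27  bus=[BusRdX,Flush]  L2: P0=I P1=M P2=I  mem[L2]=74
22. P2: load  L5  bus=[BusRd,Flush]  L5: P0=I P1=S P2=S  mem[L5]=5
23. P1: load  L5  bus=[-]  L5: P0=I P1=S P2=S  mem[L5]=5
24. P2: store L3 := 82  bus=[-]  L3: P0=I P1=I P2=M  mem[L3]=21

state = I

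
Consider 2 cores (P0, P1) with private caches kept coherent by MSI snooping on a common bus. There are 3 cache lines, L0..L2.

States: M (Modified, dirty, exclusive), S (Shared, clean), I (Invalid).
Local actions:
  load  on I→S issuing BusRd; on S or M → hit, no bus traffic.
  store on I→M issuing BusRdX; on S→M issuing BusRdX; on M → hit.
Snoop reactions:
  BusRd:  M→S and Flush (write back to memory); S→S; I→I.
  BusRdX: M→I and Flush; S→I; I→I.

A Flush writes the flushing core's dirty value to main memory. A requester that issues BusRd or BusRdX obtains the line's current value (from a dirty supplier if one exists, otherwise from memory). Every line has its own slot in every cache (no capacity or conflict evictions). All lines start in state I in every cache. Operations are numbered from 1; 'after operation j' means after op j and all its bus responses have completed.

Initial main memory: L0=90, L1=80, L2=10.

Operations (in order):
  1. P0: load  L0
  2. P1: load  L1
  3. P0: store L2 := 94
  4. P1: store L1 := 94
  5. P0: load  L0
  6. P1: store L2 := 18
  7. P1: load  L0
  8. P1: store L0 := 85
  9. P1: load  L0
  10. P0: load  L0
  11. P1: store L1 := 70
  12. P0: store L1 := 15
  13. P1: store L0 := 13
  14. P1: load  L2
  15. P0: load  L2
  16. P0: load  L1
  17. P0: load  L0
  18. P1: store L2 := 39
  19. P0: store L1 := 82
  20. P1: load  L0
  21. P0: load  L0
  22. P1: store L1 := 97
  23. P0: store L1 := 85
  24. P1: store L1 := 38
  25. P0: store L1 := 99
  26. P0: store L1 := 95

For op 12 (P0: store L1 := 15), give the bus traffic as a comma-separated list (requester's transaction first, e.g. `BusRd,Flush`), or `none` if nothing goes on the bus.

  op1 P0: load  L0 → S/I on L0; bus BusRd; mem=90
  op2 P1: load  L1 → I/S on L1; bus BusRd; mem=80
  op3 P0: store L2 := 94 → M/I on L2; bus BusRdX; mem=10
  op4 P1: store L1 := 94 → I/M on L1; bus BusRdX; mem=80
  op5 P0: load  L0 → S/I on L0; bus (none); mem=90
  op6 P1: store L2 := 18 → I/M on L2; bus BusRdX Flush; mem=94
  op7 P1: load  L0 → S/S on L0; bus BusRd; mem=90
  op8 P1: store L0 := 85 → I/M on L0; bus BusRdX; mem=90
  op9 P1: load  L0 → I/M on L0; bus (none); mem=90
  op10 P0: load  L0 → S/S on L0; bus BusRd Flush; mem=85
  op11 P1: store L1 := 70 → I/M on L1; bus (none); mem=80
  op12 P0: store L1 := 15 → M/I on L1; bus BusRdX Flush; mem=70
  op13 P1: store L0 := 13 → I/M on L0; bus BusRdX; mem=85
  op14 P1: load  L2 → I/M on L2; bus (none); mem=94
  op15 P0: load  L2 → S/S on L2; bus BusRd Flush; mem=18
  op16 P0: load  L1 → M/I on L1; bus (none); mem=70
  op17 P0: load  L0 → S/S on L0; bus BusRd Flush; mem=13
  op18 P1: store L2 := 39 → I/M on L2; bus BusRdX; mem=18
  op19 P0: store L1 := 82 → M/I on L1; bus (none); mem=70
  op20 P1: load  L0 → S/S on L0; bus (none); mem=13
  op21 P0: load  L0 → S/S on L0; bus (none); mem=13
  op22 P1: store L1 := 97 → I/M on L1; bus BusRdX Flush; mem=82
  op23 P0: store L1 := 85 → M/I on L1; bus BusRdX Flush; mem=97
  op24 P1: store L1 := 38 → I/M on L1; bus BusRdX Flush; mem=85
  op25 P0: store L1 := 99 → M/I on L1; bus BusRdX Flush; mem=38
  op26 P0: store L1 := 95 → M/I on L1; bus (none); mem=38

bus = BusRdX,Flush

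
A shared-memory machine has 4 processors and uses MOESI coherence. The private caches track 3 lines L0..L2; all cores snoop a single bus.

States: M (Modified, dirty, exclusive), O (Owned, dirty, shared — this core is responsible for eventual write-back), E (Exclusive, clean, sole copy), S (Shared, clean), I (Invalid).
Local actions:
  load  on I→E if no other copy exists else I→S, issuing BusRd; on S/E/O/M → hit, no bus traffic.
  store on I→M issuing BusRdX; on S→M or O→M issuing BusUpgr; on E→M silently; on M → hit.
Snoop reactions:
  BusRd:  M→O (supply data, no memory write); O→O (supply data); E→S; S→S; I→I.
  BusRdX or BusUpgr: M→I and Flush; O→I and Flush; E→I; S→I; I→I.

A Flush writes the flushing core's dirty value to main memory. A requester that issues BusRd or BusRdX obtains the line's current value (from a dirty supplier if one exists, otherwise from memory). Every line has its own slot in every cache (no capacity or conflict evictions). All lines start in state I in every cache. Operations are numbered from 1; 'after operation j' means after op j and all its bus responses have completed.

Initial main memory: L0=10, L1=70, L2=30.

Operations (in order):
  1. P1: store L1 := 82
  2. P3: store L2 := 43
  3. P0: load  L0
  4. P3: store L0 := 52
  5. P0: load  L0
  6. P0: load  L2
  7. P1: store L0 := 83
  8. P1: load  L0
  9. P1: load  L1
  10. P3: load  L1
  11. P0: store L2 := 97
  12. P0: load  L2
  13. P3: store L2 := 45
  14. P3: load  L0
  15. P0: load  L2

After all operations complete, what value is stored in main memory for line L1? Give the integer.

step 1: P1: store L1 := 82  ⟶  IMII  (L1)  txn=BusRdX  M[L1]=70
step 2: P3: store L2 := 43  ⟶  IIIM  (L2)  txn=BusRdX  M[L2]=30
step 3: P0: load  L0  ⟶  EIII  (L0)  txn=BusRd  M[L0]=10
step 4: P3: store L0 := 52  ⟶  IIIM  (L0)  txn=BusRdX  M[L0]=10
step 5: P0: load  L0  ⟶  SIIO  (L0)  txn=BusRd  M[L0]=10
step 6: P0: load  L2  ⟶  SIIO  (L2)  txn=BusRd  M[L2]=30
step 7: P1: store L0 := 83  ⟶  IMII  (L0)  txn=BusRdX+Flush  M[L0]=52
step 8: P1: load  L0  ⟶  IMII  (L0)  txn=∅  M[L0]=52
step 9: P1: load  L1  ⟶  IMII  (L1)  txn=∅  M[L1]=70
step 10: P3: load  L1  ⟶  IOIS  (L1)  txn=BusRd  M[L1]=70
step 11: P0: store L2 := 97  ⟶  MIII  (L2)  txn=BusUpgr+Flush  M[L2]=43
step 12: P0: load  L2  ⟶  MIII  (L2)  txn=∅  M[L2]=43
step 13: P3: store L2 := 45  ⟶  IIIM  (L2)  txn=BusRdX+Flush  M[L2]=97
step 14: P3: load  L0  ⟶  IOIS  (L0)  txn=BusRd  M[L0]=52
step 15: P0: load  L2  ⟶  SIIO  (L2)  txn=BusRd  M[L2]=97

memory[L1] = 70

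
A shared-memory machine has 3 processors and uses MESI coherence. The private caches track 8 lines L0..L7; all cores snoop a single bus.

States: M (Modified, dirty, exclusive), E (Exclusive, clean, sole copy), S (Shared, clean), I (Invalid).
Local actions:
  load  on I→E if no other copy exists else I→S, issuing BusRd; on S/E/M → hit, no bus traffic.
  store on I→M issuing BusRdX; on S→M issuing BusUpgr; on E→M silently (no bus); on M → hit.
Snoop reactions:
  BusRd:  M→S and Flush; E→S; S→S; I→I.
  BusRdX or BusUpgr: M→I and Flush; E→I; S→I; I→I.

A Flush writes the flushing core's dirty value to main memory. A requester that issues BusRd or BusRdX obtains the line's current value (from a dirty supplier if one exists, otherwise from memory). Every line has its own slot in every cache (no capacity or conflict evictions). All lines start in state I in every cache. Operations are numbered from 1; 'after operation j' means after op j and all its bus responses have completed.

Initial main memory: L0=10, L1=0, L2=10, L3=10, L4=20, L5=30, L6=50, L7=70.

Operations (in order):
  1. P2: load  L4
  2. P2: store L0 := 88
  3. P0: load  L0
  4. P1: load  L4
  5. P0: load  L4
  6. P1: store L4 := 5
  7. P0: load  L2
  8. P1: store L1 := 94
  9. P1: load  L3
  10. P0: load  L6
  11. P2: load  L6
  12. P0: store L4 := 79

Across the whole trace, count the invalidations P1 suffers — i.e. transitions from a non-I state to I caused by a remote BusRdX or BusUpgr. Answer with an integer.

[1] P2: load  L4 | P0:I, P1:I, P2:E(20) | bus: BusRd
[2] P2: store L0 := 88 | P0:I, P1:I, P2:M(88) | bus: BusRdX
[3] P0: load  L0 | P0:S(88), P1:I, P2:S(88) | bus: BusRd,Flush
[4] P1: load  L4 | P0:I, P1:S(20), P2:S(20) | bus: BusRd
[5] P0: load  L4 | P0:S(20), P1:S(20), P2:S(20) | bus: BusRd
[6] P1: store L4 := 5 | P0:I, P1:M(5), P2:I | bus: BusUpgr
[7] P0: load  L2 | P0:E(10), P1:I, P2:I | bus: BusRd
[8] P1: store L1 := 94 | P0:I, P1:M(94), P2:I | bus: BusRdX
[9] P1: load  L3 | P0:I, P1:E(10), P2:I | bus: BusRd
[10] P0: load  L6 | P0:E(50), P1:I, P2:I | bus: BusRd
[11] P2: load  L6 | P0:S(50), P1:I, P2:S(50) | bus: BusRd
[12] P0: store L4 := 79 | P0:M(79), P1:I, P2:I | bus: BusRdX,Flush

invalidations = 1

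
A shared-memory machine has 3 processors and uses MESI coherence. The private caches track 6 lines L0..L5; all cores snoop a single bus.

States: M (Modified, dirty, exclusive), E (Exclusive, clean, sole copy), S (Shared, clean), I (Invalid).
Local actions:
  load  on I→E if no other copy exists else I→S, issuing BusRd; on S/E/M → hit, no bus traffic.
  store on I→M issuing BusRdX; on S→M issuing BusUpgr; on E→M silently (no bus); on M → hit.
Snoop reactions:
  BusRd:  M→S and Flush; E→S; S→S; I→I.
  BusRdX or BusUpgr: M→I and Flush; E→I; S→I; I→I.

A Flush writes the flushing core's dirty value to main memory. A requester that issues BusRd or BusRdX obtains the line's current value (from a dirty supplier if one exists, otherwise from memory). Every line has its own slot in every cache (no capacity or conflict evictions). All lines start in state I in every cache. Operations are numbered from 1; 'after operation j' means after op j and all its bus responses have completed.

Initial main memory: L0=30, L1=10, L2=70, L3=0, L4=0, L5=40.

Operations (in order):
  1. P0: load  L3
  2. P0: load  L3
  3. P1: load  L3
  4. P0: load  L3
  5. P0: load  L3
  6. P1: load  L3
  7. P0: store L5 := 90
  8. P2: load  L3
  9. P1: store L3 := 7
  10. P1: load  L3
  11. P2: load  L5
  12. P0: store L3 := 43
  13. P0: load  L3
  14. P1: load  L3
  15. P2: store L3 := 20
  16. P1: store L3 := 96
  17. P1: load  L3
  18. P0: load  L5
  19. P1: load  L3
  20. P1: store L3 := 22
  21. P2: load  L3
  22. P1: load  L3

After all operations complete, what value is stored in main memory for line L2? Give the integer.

memory[L2] = 70

step 1: P0: load  L3  ⟶  EII  (L3)  txn=BusRd  M[L3]=0
step 2: P0: load  L3  ⟶  EII  (L3)  txn=∅  M[L3]=0
step 3: P1: load  L3  ⟶  SSI  (L3)  txn=BusRd  M[L3]=0
step 4: P0: load  L3  ⟶  SSI  (L3)  txn=∅  M[L3]=0
step 5: P0: load  L3  ⟶  SSI  (L3)  txn=∅  M[L3]=0
step 6: P1: load  L3  ⟶  SSI  (L3)  txn=∅  M[L3]=0
step 7: P0: store L5 := 90  ⟶  MII  (L5)  txn=BusRdX  M[L5]=40
step 8: P2: load  L3  ⟶  SSS  (L3)  txn=BusRd  M[L3]=0
step 9: P1: store L3 := 7  ⟶  IMI  (L3)  txn=BusUpgr  M[L3]=0
step 10: P1: load  L3  ⟶  IMI  (L3)  txn=∅  M[L3]=0
step 11: P2: load  L5  ⟶  SIS  (L5)  txn=BusRd+Flush  M[L5]=90
step 12: P0: store L3 := 43  ⟶  MII  (L3)  txn=BusRdX+Flush  M[L3]=7
step 13: P0: load  L3  ⟶  MII  (L3)  txn=∅  M[L3]=7
step 14: P1: load  L3  ⟶  SSI  (L3)  txn=BusRd+Flush  M[L3]=43
step 15: P2: store L3 := 20  ⟶  IIM  (L3)  txn=BusRdX  M[L3]=43
step 16: P1: store L3 := 96  ⟶  IMI  (L3)  txn=BusRdX+Flush  M[L3]=20
step 17: P1: load  L3  ⟶  IMI  (L3)  txn=∅  M[L3]=20
step 18: P0: load  L5  ⟶  SIS  (L5)  txn=∅  M[L5]=90
step 19: P1: load  L3  ⟶  IMI  (L3)  txn=∅  M[L3]=20
step 20: P1: store L3 := 22  ⟶  IMI  (L3)  txn=∅  M[L3]=20
step 21: P2: load  L3  ⟶  ISS  (L3)  txn=BusRd+Flush  M[L3]=22
step 22: P1: load  L3  ⟶  ISS  (L3)  txn=∅  M[L3]=22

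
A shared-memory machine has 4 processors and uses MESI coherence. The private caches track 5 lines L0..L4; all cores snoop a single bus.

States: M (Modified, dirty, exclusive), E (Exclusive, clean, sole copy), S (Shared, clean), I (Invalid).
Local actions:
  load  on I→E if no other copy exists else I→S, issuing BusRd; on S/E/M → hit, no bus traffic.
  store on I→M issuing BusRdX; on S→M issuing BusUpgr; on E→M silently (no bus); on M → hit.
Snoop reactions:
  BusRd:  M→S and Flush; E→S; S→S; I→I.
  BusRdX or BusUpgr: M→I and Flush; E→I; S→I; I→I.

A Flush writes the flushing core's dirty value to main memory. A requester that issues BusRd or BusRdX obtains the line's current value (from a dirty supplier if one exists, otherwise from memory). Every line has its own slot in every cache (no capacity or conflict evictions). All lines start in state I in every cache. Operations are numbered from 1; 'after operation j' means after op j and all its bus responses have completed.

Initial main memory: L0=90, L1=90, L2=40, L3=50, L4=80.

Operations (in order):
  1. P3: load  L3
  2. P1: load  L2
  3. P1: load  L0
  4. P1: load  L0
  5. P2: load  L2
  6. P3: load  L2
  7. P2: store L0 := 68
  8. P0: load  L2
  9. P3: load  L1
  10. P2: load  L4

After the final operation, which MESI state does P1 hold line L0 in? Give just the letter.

state = I

step 1: P3: load  L3  ⟶  IIIE  (L3)  txn=BusRd  M[L3]=50
step 2: P1: load  L2  ⟶  IEII  (L2)  txn=BusRd  M[L2]=40
step 3: P1: load  L0  ⟶  IEII  (L0)  txn=BusRd  M[L0]=90
step 4: P1: load  L0  ⟶  IEII  (L0)  txn=∅  M[L0]=90
step 5: P2: load  L2  ⟶  ISSI  (L2)  txn=BusRd  M[L2]=40
step 6: P3: load  L2  ⟶  ISSS  (L2)  txn=BusRd  M[L2]=40
step 7: P2: store L0 := 68  ⟶  IIMI  (L0)  txn=BusRdX  M[L0]=90
step 8: P0: load  L2  ⟶  SSSS  (L2)  txn=BusRd  M[L2]=40
step 9: P3: load  L1  ⟶  IIIE  (L1)  txn=BusRd  M[L1]=90
step 10: P2: load  L4  ⟶  IIEI  (L4)  txn=BusRd  M[L4]=80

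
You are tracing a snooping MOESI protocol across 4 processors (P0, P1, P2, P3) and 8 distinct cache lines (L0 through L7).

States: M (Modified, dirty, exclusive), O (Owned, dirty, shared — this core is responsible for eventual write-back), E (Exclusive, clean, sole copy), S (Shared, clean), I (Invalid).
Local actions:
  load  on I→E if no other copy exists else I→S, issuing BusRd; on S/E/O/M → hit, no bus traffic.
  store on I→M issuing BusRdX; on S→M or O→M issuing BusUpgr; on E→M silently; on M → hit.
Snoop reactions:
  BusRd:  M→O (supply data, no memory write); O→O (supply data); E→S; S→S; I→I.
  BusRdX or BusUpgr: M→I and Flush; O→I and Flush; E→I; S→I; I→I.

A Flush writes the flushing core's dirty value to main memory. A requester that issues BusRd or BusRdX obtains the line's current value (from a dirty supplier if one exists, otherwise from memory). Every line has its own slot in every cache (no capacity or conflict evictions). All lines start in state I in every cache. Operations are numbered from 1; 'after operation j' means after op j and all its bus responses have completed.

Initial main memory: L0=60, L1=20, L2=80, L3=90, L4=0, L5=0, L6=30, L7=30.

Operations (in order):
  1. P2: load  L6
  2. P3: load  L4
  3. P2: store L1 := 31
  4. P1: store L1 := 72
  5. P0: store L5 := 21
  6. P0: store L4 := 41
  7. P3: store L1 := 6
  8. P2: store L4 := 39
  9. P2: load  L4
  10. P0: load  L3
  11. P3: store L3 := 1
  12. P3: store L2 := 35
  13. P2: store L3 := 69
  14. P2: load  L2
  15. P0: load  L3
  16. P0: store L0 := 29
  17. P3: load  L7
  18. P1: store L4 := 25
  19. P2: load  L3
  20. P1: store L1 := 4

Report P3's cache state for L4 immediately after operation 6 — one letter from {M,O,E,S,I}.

state = I

[1] P2: load  L6 | P0:I, P1:I, P2:E(30), P3:I | bus: BusRd
[2] P3: load  L4 | P0:I, P1:I, P2:I, P3:E(0) | bus: BusRd
[3] P2: store L1 := 31 | P0:I, P1:I, P2:M(31), P3:I | bus: BusRdX
[4] P1: store L1 := 72 | P0:I, P1:M(72), P2:I, P3:I | bus: BusRdX,Flush
[5] P0: store L5 := 21 | P0:M(21), P1:I, P2:I, P3:I | bus: BusRdX
[6] P0: store L4 := 41 | P0:M(41), P1:I, P2:I, P3:I | bus: BusRdX
[7] P3: store L1 := 6 | P0:I, P1:I, P2:I, P3:M(6) | bus: BusRdX,Flush
[8] P2: store L4 := 39 | P0:I, P1:I, P2:M(39), P3:I | bus: BusRdX,Flush
[9] P2: load  L4 | P0:I, P1:I, P2:M(39), P3:I | bus: none
[10] P0: load  L3 | P0:E(90), P1:I, P2:I, P3:I | bus: BusRd
[11] P3: store L3 := 1 | P0:I, P1:I, P2:I, P3:M(1) | bus: BusRdX
[12] P3: store L2 := 35 | P0:I, P1:I, P2:I, P3:M(35) | bus: BusRdX
[13] P2: store L3 := 69 | P0:I, P1:I, P2:M(69), P3:I | bus: BusRdX,Flush
[14] P2: load  L2 | P0:I, P1:I, P2:S(35), P3:O(35) | bus: BusRd
[15] P0: load  L3 | P0:S(69), P1:I, P2:O(69), P3:I | bus: BusRd
[16] P0: store L0 := 29 | P0:M(29), P1:I, P2:I, P3:I | bus: BusRdX
[17] P3: load  L7 | P0:I, P1:I, P2:I, P3:E(30) | bus: BusRd
[18] P1: store L4 := 25 | P0:I, P1:M(25), P2:I, P3:I | bus: BusRdX,Flush
[19] P2: load  L3 | P0:S(69), P1:I, P2:O(69), P3:I | bus: none
[20] P1: store L1 := 4 | P0:I, P1:M(4), P2:I, P3:I | bus: BusRdX,Flush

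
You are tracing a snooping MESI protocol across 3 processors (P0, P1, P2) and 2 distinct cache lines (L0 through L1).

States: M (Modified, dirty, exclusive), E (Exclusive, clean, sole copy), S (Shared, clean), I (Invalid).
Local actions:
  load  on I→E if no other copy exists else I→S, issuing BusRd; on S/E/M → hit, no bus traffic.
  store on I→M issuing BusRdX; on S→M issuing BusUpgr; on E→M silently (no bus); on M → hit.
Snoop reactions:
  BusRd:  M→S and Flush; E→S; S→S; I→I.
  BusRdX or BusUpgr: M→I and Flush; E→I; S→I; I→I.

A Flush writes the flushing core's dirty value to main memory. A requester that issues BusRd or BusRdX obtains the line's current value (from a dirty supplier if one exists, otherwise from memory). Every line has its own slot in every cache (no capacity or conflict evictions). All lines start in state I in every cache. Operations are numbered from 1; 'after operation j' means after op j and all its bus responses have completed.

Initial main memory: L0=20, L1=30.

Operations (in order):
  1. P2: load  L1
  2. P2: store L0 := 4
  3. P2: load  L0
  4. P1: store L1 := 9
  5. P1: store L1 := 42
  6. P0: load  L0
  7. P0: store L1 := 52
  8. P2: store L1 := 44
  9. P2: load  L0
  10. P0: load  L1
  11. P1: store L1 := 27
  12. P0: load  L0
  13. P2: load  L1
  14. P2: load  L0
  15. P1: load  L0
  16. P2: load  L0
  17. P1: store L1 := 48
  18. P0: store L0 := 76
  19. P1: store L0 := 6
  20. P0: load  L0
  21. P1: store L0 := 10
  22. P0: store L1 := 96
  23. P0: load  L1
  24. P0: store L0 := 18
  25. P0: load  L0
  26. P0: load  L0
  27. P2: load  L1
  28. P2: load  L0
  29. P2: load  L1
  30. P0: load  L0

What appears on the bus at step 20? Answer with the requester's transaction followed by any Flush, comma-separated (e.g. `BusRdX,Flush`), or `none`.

  op1 P2: load  L1 → I/I/E on L1; bus BusRd; mem=30
  op2 P2: store L0 := 4 → I/I/M on L0; bus BusRdX; mem=20
  op3 P2: load  L0 → I/I/M on L0; bus (none); mem=20
  op4 P1: store L1 := 9 → I/M/I on L1; bus BusRdX; mem=30
  op5 P1: store L1 := 42 → I/M/I on L1; bus (none); mem=30
  op6 P0: load  L0 → S/I/S on L0; bus BusRd Flush; mem=4
  op7 P0: store L1 := 52 → M/I/I on L1; bus BusRdX Flush; mem=42
  op8 P2: store L1 := 44 → I/I/M on L1; bus BusRdX Flush; mem=52
  op9 P2: load  L0 → S/I/S on L0; bus (none); mem=4
  op10 P0: load  L1 → S/I/S on L1; bus BusRd Flush; mem=44
  op11 P1: store L1 := 27 → I/M/I on L1; bus BusRdX; mem=44
  op12 P0: load  L0 → S/I/S on L0; bus (none); mem=4
  op13 P2: load  L1 → I/S/S on L1; bus BusRd Flush; mem=27
  op14 P2: load  L0 → S/I/S on L0; bus (none); mem=4
  op15 P1: load  L0 → S/S/S on L0; bus BusRd; mem=4
  op16 P2: load  L0 → S/S/S on L0; bus (none); mem=4
  op17 P1: store L1 := 48 → I/M/I on L1; bus BusUpgr; mem=27
  op18 P0: store L0 := 76 → M/I/I on L0; bus BusUpgr; mem=4
  op19 P1: store L0 := 6 → I/M/I on L0; bus BusRdX Flush; mem=76
  op20 P0: load  L0 → S/S/I on L0; bus BusRd Flush; mem=6
  op21 P1: store L0 := 10 → I/M/I on L0; bus BusUpgr; mem=6
  op22 P0: store L1 := 96 → M/I/I on L1; bus BusRdX Flush; mem=48
  op23 P0: load  L1 → M/I/I on L1; bus (none); mem=48
  op24 P0: store L0 := 18 → M/I/I on L0; bus BusRdX Flush; mem=10
  op25 P0: load  L0 → M/I/I on L0; bus (none); mem=10
  op26 P0: load  L0 → M/I/I on L0; bus (none); mem=10
  op27 P2: load  L1 → S/I/S on L1; bus BusRd Flush; mem=96
  op28 P2: load  L0 → S/I/S on L0; bus BusRd Flush; mem=18
  op29 P2: load  L1 → S/I/S on L1; bus (none); mem=96
  op30 P0: load  L0 → S/I/S on L0; bus (none); mem=18

bus = BusRd,Flush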